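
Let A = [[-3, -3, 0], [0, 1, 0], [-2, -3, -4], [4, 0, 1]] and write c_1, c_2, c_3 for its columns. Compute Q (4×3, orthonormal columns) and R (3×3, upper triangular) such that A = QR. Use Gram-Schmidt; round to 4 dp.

e_1 = c_1/‖c_1‖ = (-3, 0, -2, 4)/5.3852 = (-0.5571, 0.0000, -0.3714, 0.7428).
r_{12} = e_1·c_2 = 2.7854.
u_2 = c_2 − 2.7854·e_1 = (-1.4483, 1.0000, -1.9655, -2.0690).
‖u_2‖ = 3.3528, so e_2 = (-0.4320, 0.2983, -0.5862, -0.6171).
r_{13} = e_1·c_3 = 2.2283; r_{23} = e_2·c_3 = 1.7278.
u_3 = c_3 − 2.2283·e_1 − 1.7278·e_2 = (1.9877, -0.5153, -2.1595, 0.4110).
‖u_3‖ = 3.0082, so e_3 = (0.6608, -0.1713, -0.7179, 0.1366).

Q = [[-0.5571, -0.4320, 0.6608], [0.0000, 0.2983, -0.1713], [-0.3714, -0.5862, -0.7179], [0.7428, -0.6171, 0.1366]], R = [[5.3852, 2.7854, 2.2283], [0.0000, 3.3528, 1.7278], [0.0000, 0.0000, 3.0082]]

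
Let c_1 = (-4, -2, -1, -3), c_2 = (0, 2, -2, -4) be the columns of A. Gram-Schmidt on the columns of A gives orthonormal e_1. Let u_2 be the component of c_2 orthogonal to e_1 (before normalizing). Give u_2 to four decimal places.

c_1 = (-4, -2, -1, -3); ‖c_1‖ = 5.4772, so e_1 = (-0.7303, -0.3651, -0.1826, -0.5477).
e_1·c_2 = (-0.7303)·0 + (-0.3651)·2 + (-0.1826)·(-2) + (-0.5477)·(-4) = 1.8257.
u_2 = c_2 − 1.8257·e_1 = (1.3333, 2.6667, -1.6667, -3.0000).

u_2 = (1.3333, 2.6667, -1.6667, -3.0000)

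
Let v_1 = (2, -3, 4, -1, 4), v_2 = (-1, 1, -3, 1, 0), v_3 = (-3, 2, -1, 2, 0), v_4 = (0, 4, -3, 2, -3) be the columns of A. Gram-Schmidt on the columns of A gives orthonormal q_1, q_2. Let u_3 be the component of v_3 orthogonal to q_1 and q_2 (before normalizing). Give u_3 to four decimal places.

u_3 = (-2.0877, 0.9298, 1.4211, 1.2456, 0.6316)

v_1 = (2, -3, 4, -1, 4); ‖v_1‖ = 6.7823, so q_1 = (0.2949, -0.4423, 0.5898, -0.1474, 0.5898).
q_1·v_2 = 0.2949·(-1) + (-0.4423)·1 + 0.5898·(-3) + (-0.1474)·1 + 0.5898·0 = -2.6540.
u_2 = v_2 + 2.6540·q_1 = (-0.2174, -0.1739, -1.4348, 0.6087, 1.5652).
‖u_2‖ = 2.2263, so q_2 = (-0.0976, -0.0781, -0.6445, 0.2734, 0.7030).
q_1·v_3 = 0.2949·(-3) + (-0.4423)·2 + 0.5898·(-1) + (-0.1474)·2 + 0.5898·0 = -2.6540; q_2·v_3 = (-0.0976)·(-3) + (-0.0781)·2 + (-0.6445)·(-1) + 0.2734·2 + 0.7030·0 = 1.3280.
u_3 = v_3 + 2.6540·q_1 − 1.3280·q_2 = (-2.0877, 0.9298, 1.4211, 1.2456, 0.6316).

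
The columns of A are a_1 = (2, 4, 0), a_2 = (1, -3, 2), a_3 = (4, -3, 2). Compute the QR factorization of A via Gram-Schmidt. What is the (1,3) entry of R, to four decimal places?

r_{13} = -0.8944

a_1 = (2, 4, 0); ‖a_1‖ = 4.4721, so e_1 = (0.4472, 0.8944, 0.0000).
r_{13} = e_1·a_3 = -0.8944.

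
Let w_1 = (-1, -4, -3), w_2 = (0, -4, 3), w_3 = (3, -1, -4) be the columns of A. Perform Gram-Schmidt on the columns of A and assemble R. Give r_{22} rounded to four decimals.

w_1 = (-1, -4, -3); ‖w_1‖ = 5.0990, so e_1 = (-0.1961, -0.7845, -0.5883).
e_1·w_2 = (-0.1961)·0 + (-0.7845)·(-4) + (-0.5883)·3 = 1.3728.
u_2 = w_2 − 1.3728·e_1 = (0.2692, -2.9231, 3.8077).
r_{22} = ‖u_2‖ = 4.8078.

r_{22} = 4.8078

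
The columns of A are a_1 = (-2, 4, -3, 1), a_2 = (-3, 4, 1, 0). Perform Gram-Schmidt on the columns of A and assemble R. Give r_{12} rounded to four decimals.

a_1 = (-2, 4, -3, 1); ‖a_1‖ = 5.4772, so e_1 = (-0.3651, 0.7303, -0.5477, 0.1826).
r_{12} = e_1·a_2 = 3.4689.

r_{12} = 3.4689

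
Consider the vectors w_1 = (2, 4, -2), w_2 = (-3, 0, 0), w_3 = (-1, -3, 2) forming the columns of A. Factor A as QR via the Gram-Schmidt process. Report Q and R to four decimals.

w_1 = (2, 4, -2); ‖w_1‖ = 4.8990, so q_1 = (0.4082, 0.8165, -0.4082).
q_1·w_2 = 0.4082·(-3) + 0.8165·0 + (-0.4082)·0 = -1.2247.
u_2 = w_2 + 1.2247·q_1 = (-2.5000, 1.0000, -0.5000).
‖u_2‖ = 2.7386, so q_2 = (-0.9129, 0.3651, -0.1826).
q_1·w_3 = 0.4082·(-1) + 0.8165·(-3) + (-0.4082)·2 = -3.6742; q_2·w_3 = (-0.9129)·(-1) + 0.3651·(-3) + (-0.1826)·2 = -0.5477.
u_3 = w_3 + 3.6742·q_1 + 0.5477·q_2 = (0.0000, 0.2000, 0.4000).
‖u_3‖ = 0.4472, so q_3 = (0.0000, 0.4472, 0.8944).

Q = [[0.4082, -0.9129, 0.0000], [0.8165, 0.3651, 0.4472], [-0.4082, -0.1826, 0.8944]], R = [[4.8990, -1.2247, -3.6742], [0.0000, 2.7386, -0.5477], [0.0000, 0.0000, 0.4472]]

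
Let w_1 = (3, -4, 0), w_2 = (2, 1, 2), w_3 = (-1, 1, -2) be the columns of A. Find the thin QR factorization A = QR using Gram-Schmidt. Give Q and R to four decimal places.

Q = [[0.6000, 0.5920, 0.5381], [-0.8000, 0.4440, 0.4036], [0.0000, 0.6727, -0.7399]], R = [[5.0000, 0.4000, -1.4000], [0.0000, 2.9732, -1.4933], [0.0000, 0.0000, 1.3453]]

w_1 = (3, -4, 0); ‖w_1‖ = 5.0000, so q_1 = (0.6000, -0.8000, 0.0000).
q_1·w_2 = 0.6000·2 + (-0.8000)·1 + 0.0000·2 = 0.4000.
u_2 = w_2 − 0.4000·q_1 = (1.7600, 1.3200, 2.0000).
‖u_2‖ = 2.9732, so q_2 = (0.5920, 0.4440, 0.6727).
q_1·w_3 = 0.6000·(-1) + (-0.8000)·1 + 0.0000·(-2) = -1.4000; q_2·w_3 = 0.5920·(-1) + 0.4440·1 + 0.6727·(-2) = -1.4933.
u_3 = w_3 + 1.4000·q_1 + 1.4933·q_2 = (0.7240, 0.5430, -0.9955).
‖u_3‖ = 1.3453, so q_3 = (0.5381, 0.4036, -0.7399).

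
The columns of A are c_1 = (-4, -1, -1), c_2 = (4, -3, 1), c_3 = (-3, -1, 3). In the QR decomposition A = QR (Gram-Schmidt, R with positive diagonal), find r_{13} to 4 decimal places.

r_{13} = 2.3570

c_1 = (-4, -1, -1); ‖c_1‖ = 4.2426, so q_1 = (-0.9428, -0.2357, -0.2357).
r_{13} = q_1·c_3 = 2.3570.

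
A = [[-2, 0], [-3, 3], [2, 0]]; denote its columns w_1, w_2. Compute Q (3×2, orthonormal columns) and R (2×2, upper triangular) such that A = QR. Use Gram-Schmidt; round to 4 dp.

w_1 = (-2, -3, 2); ‖w_1‖ = 4.1231, so e_1 = (-0.4851, -0.7276, 0.4851).
e_1·w_2 = (-0.4851)·0 + (-0.7276)·3 + 0.4851·0 = -2.1828.
u_2 = w_2 + 2.1828·e_1 = (-1.0588, 1.4118, 1.0588).
‖u_2‖ = 2.0580, so e_2 = (-0.5145, 0.6860, 0.5145).

Q = [[-0.4851, -0.5145], [-0.7276, 0.6860], [0.4851, 0.5145]], R = [[4.1231, -2.1828], [0.0000, 2.0580]]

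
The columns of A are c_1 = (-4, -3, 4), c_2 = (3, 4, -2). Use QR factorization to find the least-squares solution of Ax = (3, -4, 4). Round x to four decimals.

x = (-0.0970, -0.6242)

c_1 = (-4, -3, 4); ‖c_1‖ = 6.4031, so q_1 = (-0.6247, -0.4685, 0.6247).
q_1·c_2 = (-0.6247)·3 + (-0.4685)·4 + 0.6247·(-2) = -4.9976.
u_2 = c_2 + 4.9976·q_1 = (-0.1220, 1.6585, 1.1220).
‖u_2‖ = 2.0061, so q_2 = (-0.0608, 0.8268, 0.5593).
Qᵀb = (2.4988, -1.2523).
Back-substitute: x_2 = -1.2523/2.0061 = -0.6242.
x_1 = (2.4988 + 4.9976·(-0.6242))/6.4031 = -0.0970.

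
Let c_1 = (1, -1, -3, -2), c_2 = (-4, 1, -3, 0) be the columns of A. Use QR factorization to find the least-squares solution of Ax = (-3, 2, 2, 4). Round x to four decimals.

c_1 = (1, -1, -3, -2); ‖c_1‖ = 3.8730, so e_1 = (0.2582, -0.2582, -0.7746, -0.5164).
e_1·c_2 = 0.2582·(-4) + (-0.2582)·1 + (-0.7746)·(-3) + (-0.5164)·0 = 1.0328.
u_2 = c_2 − 1.0328·e_1 = (-4.2667, 1.2667, -2.2000, 0.5333).
‖u_2‖ = 4.9933, so e_2 = (-0.8545, 0.2537, -0.4406, 0.1068).
Qᵀb = (-4.9058, 2.6168).
Back-substitute: x_2 = 2.6168/4.9933 = 0.5241.
x_1 = (-4.9058 − 1.0328·0.5241)/3.8730 = -1.4064.

x = (-1.4064, 0.5241)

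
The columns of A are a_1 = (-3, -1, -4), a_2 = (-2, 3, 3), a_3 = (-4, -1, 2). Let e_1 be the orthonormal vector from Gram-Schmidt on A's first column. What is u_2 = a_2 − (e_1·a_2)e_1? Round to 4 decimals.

a_1 = (-3, -1, -4); ‖a_1‖ = 5.0990, so e_1 = (-0.5883, -0.1961, -0.7845).
e_1·a_2 = (-0.5883)·(-2) + (-0.1961)·3 + (-0.7845)·3 = -1.7650.
u_2 = a_2 + 1.7650·e_1 = (-3.0385, 2.6538, 1.6154).

u_2 = (-3.0385, 2.6538, 1.6154)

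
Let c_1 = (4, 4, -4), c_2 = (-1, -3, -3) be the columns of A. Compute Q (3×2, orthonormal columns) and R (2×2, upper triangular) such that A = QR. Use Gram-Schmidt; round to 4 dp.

c_1 = (4, 4, -4); ‖c_1‖ = 6.9282, so q_1 = (0.5774, 0.5774, -0.5774).
q_1·c_2 = 0.5774·(-1) + 0.5774·(-3) + (-0.5774)·(-3) = -0.5774.
u_2 = c_2 + 0.5774·q_1 = (-0.6667, -2.6667, -3.3333).
‖u_2‖ = 4.3205, so q_2 = (-0.1543, -0.6172, -0.7715).

Q = [[0.5774, -0.1543], [0.5774, -0.6172], [-0.5774, -0.7715]], R = [[6.9282, -0.5774], [0.0000, 4.3205]]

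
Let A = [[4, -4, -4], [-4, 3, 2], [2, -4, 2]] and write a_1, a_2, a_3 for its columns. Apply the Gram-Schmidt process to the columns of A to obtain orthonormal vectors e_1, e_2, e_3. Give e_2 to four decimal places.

e_1 = a_1/‖a_1‖ = (4, -4, 2)/6.0000 = (0.6667, -0.6667, 0.3333).
r_{12} = e_1·a_2 = -6.0000.
u_2 = a_2 + 6.0000·e_1 = (0.0000, -1.0000, -2.0000).
‖u_2‖ = 2.2361, so e_2 = (0.0000, -0.4472, -0.8944).

e_2 = (0.0000, -0.4472, -0.8944)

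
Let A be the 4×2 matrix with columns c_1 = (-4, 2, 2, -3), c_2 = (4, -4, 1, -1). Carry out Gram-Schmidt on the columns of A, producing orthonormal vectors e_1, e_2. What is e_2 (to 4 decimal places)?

c_1 = (-4, 2, 2, -3); ‖c_1‖ = 5.7446, so e_1 = (-0.6963, 0.3482, 0.3482, -0.5222).
e_1·c_2 = (-0.6963)·4 + 0.3482·(-4) + 0.3482·1 + (-0.5222)·(-1) = -3.3075.
u_2 = c_2 + 3.3075·e_1 = (1.6970, -2.8485, 2.1515, -2.7273).
‖u_2‖ = 4.8021, so e_2 = (0.3534, -0.5932, 0.4480, -0.5679).

e_2 = (0.3534, -0.5932, 0.4480, -0.5679)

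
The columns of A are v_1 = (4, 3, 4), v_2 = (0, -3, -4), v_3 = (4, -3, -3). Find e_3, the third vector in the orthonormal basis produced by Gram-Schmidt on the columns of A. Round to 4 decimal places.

v_1 = (4, 3, 4); ‖v_1‖ = 6.4031, so e_1 = (0.6247, 0.4685, 0.6247).
e_1·v_2 = 0.6247·0 + 0.4685·(-3) + 0.6247·(-4) = -3.9043.
u_2 = v_2 + 3.9043·e_1 = (2.4390, -1.1707, -1.5610).
‖u_2‖ = 3.1235, so e_2 = (0.7809, -0.3748, -0.4998).
e_1·v_3 = 0.6247·4 + 0.4685·(-3) + 0.6247·(-3) = -0.7809; e_2·v_3 = 0.7809·4 + (-0.3748)·(-3) + (-0.4998)·(-3) = 5.7472.
u_3 = v_3 + 0.7809·e_1 − 5.7472·e_2 = (0.0000, -0.4800, 0.3600).
‖u_3‖ = 0.6000, so e_3 = (0.0000, -0.8000, 0.6000).

e_3 = (0.0000, -0.8000, 0.6000)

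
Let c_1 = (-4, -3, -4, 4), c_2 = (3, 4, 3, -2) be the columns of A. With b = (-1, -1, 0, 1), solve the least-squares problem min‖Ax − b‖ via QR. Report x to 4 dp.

c_1 = (-4, -3, -4, 4); ‖c_1‖ = 7.5498, so q_1 = (-0.5298, -0.3974, -0.5298, 0.5298).
q_1·c_2 = (-0.5298)·3 + (-0.3974)·4 + (-0.5298)·3 + 0.5298·(-2) = -5.8279.
u_2 = c_2 + 5.8279·q_1 = (-0.0877, 1.6842, -0.0877, 1.0877).
‖u_2‖ = 2.0088, so q_2 = (-0.0437, 0.8384, -0.0437, 0.5415).
Qᵀb = (1.4570, -0.2533).
Back-substitute: x_2 = -0.2533/2.0088 = -0.1261.
x_1 = (1.4570 + 5.8279·(-0.1261))/7.5498 = 0.0957.

x = (0.0957, -0.1261)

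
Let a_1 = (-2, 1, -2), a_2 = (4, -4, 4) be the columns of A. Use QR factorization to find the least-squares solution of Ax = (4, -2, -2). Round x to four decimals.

x = (1.0000, 0.7500)

a_1 = (-2, 1, -2); ‖a_1‖ = 3.0000, so e_1 = (-0.6667, 0.3333, -0.6667).
e_1·a_2 = (-0.6667)·4 + 0.3333·(-4) + (-0.6667)·4 = -6.6667.
u_2 = a_2 + 6.6667·e_1 = (-0.4444, -1.7778, -0.4444).
‖u_2‖ = 1.8856, so e_2 = (-0.2357, -0.9428, -0.2357).
Qᵀb = (-2.0000, 1.4142).
Back-substitute: x_2 = 1.4142/1.8856 = 0.7500.
x_1 = (-2.0000 + 6.6667·0.7500)/3.0000 = 1.0000.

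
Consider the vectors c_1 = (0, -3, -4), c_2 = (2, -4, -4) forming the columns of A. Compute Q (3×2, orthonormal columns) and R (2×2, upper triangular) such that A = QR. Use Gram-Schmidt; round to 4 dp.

c_1 = (0, -3, -4); ‖c_1‖ = 5.0000, so e_1 = (0.0000, -0.6000, -0.8000).
e_1·c_2 = 0.0000·2 + (-0.6000)·(-4) + (-0.8000)·(-4) = 5.6000.
u_2 = c_2 − 5.6000·e_1 = (2.0000, -0.6400, 0.4800).
‖u_2‖ = 2.1541, so e_2 = (0.9285, -0.2971, 0.2228).

Q = [[0.0000, 0.9285], [-0.6000, -0.2971], [-0.8000, 0.2228]], R = [[5.0000, 5.6000], [0.0000, 2.1541]]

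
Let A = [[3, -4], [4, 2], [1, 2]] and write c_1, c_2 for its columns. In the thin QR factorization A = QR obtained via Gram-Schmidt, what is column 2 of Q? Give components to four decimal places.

c_1 = (3, 4, 1); ‖c_1‖ = 5.0990, so q_1 = (0.5883, 0.7845, 0.1961).
q_1·c_2 = 0.5883·(-4) + 0.7845·2 + 0.1961·2 = -0.3922.
u_2 = c_2 + 0.3922·q_1 = (-3.7692, 2.3077, 2.0769).
‖u_2‖ = 4.8833, so q_2 = (-0.7719, 0.4726, 0.4253).

q_2 = (-0.7719, 0.4726, 0.4253)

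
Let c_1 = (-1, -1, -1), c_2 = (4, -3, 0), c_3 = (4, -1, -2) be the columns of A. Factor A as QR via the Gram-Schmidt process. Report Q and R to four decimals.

c_1 = (-1, -1, -1); ‖c_1‖ = 1.7321, so e_1 = (-0.5774, -0.5774, -0.5774).
e_1·c_2 = (-0.5774)·4 + (-0.5774)·(-3) + (-0.5774)·0 = -0.5774.
u_2 = c_2 + 0.5774·e_1 = (3.6667, -3.3333, -0.3333).
‖u_2‖ = 4.9666, so e_2 = (0.7383, -0.6712, -0.0671).
e_1·c_3 = (-0.5774)·4 + (-0.5774)·(-1) + (-0.5774)·(-2) = -0.5774; e_2·c_3 = 0.7383·4 + (-0.6712)·(-1) + (-0.0671)·(-2) = 3.7585.
u_3 = c_3 + 0.5774·e_1 − 3.7585·e_2 = (0.8919, 1.1892, -2.0811).
‖u_3‖ = 2.5574, so e_3 = (0.3487, 0.4650, -0.8137).

Q = [[-0.5774, 0.7383, 0.3487], [-0.5774, -0.6712, 0.4650], [-0.5774, -0.0671, -0.8137]], R = [[1.7321, -0.5774, -0.5774], [0.0000, 4.9666, 3.7585], [0.0000, 0.0000, 2.5574]]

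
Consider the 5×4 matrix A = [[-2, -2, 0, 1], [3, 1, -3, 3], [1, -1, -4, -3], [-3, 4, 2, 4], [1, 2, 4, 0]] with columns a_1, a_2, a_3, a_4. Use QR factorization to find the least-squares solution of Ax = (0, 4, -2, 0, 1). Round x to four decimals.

x = (0.7953, -0.3254, 0.1868, 0.8233)

a_1 = (-2, 3, 1, -3, 1); ‖a_1‖ = 4.8990, so e_1 = (-0.4082, 0.6124, 0.2041, -0.6124, 0.2041).
e_1·a_2 = (-0.4082)·(-2) + 0.6124·1 + 0.2041·(-1) + (-0.6124)·4 + 0.2041·2 = -0.8165.
u_2 = a_2 + 0.8165·e_1 = (-2.3333, 1.5000, -0.8333, 3.5000, 2.1667).
‖u_2‖ = 5.0332, so e_2 = (-0.4636, 0.2980, -0.1656, 0.6954, 0.4305).
e_1·a_3 = (-0.4082)·0 + 0.6124·(-3) + 0.2041·(-4) + (-0.6124)·2 + 0.2041·4 = -3.0619; e_2·a_3 = (-0.4636)·0 + 0.2980·(-3) + (-0.1656)·(-4) + 0.6954·2 + 0.4305·4 = 2.8809.
u_3 = a_3 + 3.0619·e_1 − 2.8809·e_2 = (0.0855, -1.9836, -2.8980, -1.8783, 3.3849).
‖u_3‖ = 5.2274, so e_3 = (0.0164, -0.3795, -0.5544, -0.3593, 0.6475).
e_1·a_4 = (-0.4082)·1 + 0.6124·3 + 0.2041·(-3) + (-0.6124)·4 + 0.2041·0 = -1.6330; e_2·a_4 = (-0.4636)·1 + 0.2980·3 + (-0.1656)·(-3) + 0.6954·4 + 0.4305·0 = 3.7087; e_3·a_4 = 0.0164·1 + (-0.3795)·3 + (-0.5544)·(-3) + (-0.3593)·4 + 0.6475·0 = -0.8961.
u_4 = a_4 + 1.6330·e_1 − 3.7087·e_2 + 0.8961·e_3 = (2.0673, 2.5547, -2.5494, 0.0991, -0.6829).
‖u_4‖ = 4.2162, so e_4 = (0.4903, 0.6059, -0.6047, 0.0235, -0.1620).
Qᵀb = (2.2454, 1.9537, 0.2385, 3.4711).
Back-substitute: x_4 = 3.4711/4.2162 = 0.8233.
x_3 = (0.2385 + 0.8961·0.8233)/5.2274 = 0.1868.
x_2 = (1.9537 − 2.8809·0.1868 − 3.7087·0.8233)/5.0332 = -0.3254.
x_1 = (2.2454 + 0.8165·(-0.3254) + 3.0619·0.1868 + 1.6330·0.8233)/4.8990 = 0.7953.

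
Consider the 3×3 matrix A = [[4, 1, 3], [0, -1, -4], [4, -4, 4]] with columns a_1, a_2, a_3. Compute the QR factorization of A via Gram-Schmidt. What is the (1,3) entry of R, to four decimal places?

a_1 = (4, 0, 4); ‖a_1‖ = 5.6569, so q_1 = (0.7071, 0.0000, 0.7071).
r_{13} = q_1·a_3 = 4.9497.

r_{13} = 4.9497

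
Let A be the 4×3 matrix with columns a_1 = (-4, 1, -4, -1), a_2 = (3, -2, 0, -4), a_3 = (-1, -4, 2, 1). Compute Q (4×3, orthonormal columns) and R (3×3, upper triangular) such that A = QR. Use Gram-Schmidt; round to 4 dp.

e_1 = a_1/‖a_1‖ = (-4, 1, -4, -1)/5.8310 = (-0.6860, 0.1715, -0.6860, -0.1715).
r_{12} = e_1·a_2 = -1.7150.
u_2 = a_2 + 1.7150·e_1 = (1.8235, -1.7059, -1.1765, -4.2941).
‖u_2‖ = 5.1048, so e_2 = (0.3572, -0.3342, -0.2305, -0.8412).
r_{13} = e_1·a_3 = -1.5435; r_{23} = e_2·a_3 = -0.3227.
u_3 = a_3 + 1.5435·e_1 + 0.3227·e_2 = (-1.9436, -3.8431, 0.8668, 0.4639).
‖u_3‖ = 4.4174, so e_3 = (-0.4400, -0.8700, 0.1962, 0.1050).

Q = [[-0.6860, 0.3572, -0.4400], [0.1715, -0.3342, -0.8700], [-0.6860, -0.2305, 0.1962], [-0.1715, -0.8412, 0.1050]], R = [[5.8310, -1.7150, -1.5435], [0.0000, 5.1048, -0.3227], [0.0000, 0.0000, 4.4174]]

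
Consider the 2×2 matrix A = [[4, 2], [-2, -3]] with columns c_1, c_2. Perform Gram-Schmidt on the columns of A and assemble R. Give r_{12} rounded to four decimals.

r_{12} = 3.1305

q_1 = c_1/‖c_1‖ = (4, -2)/4.4721 = (0.8944, -0.4472).
r_{12} = q_1·c_2 = 3.1305.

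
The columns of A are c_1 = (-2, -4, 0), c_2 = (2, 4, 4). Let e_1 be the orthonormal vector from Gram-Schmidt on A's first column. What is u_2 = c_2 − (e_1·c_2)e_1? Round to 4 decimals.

c_1 = (-2, -4, 0); ‖c_1‖ = 4.4721, so e_1 = (-0.4472, -0.8944, 0.0000).
e_1·c_2 = (-0.4472)·2 + (-0.8944)·4 + 0.0000·4 = -4.4721.
u_2 = c_2 + 4.4721·e_1 = (0.0000, 0.0000, 4.0000).

u_2 = (0.0000, 0.0000, 4.0000)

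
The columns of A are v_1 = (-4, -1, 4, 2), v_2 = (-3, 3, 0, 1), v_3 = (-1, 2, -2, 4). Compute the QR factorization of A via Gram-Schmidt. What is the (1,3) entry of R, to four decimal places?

v_1 = (-4, -1, 4, 2); ‖v_1‖ = 6.0828, so e_1 = (-0.6576, -0.1644, 0.6576, 0.3288).
r_{13} = e_1·v_3 = 0.3288.

r_{13} = 0.3288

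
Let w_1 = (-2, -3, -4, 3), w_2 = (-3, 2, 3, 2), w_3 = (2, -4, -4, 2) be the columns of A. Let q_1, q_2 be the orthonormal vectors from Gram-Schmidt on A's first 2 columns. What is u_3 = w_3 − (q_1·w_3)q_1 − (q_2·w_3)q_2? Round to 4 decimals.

w_1 = (-2, -3, -4, 3); ‖w_1‖ = 6.1644, so q_1 = (-0.3244, -0.4867, -0.6489, 0.4867).
q_1·w_2 = (-0.3244)·(-3) + (-0.4867)·2 + (-0.6489)·3 + 0.4867·2 = -0.9733.
u_2 = w_2 + 0.9733·q_1 = (-3.3158, 1.5263, 2.3684, 2.4737).
‖u_2‖ = 5.0053, so q_2 = (-0.6625, 0.3049, 0.4732, 0.4942).
q_1·w_3 = (-0.3244)·2 + (-0.4867)·(-4) + (-0.6489)·(-4) + 0.4867·2 = 4.8666; q_2·w_3 = (-0.6625)·2 + 0.3049·(-4) + 0.4732·(-4) + 0.4942·2 = -3.4490.
u_3 = w_3 − 4.8666·q_1 + 3.4490·q_2 = (1.2941, -0.5798, 0.7899, 1.3361).

u_3 = (1.2941, -0.5798, 0.7899, 1.3361)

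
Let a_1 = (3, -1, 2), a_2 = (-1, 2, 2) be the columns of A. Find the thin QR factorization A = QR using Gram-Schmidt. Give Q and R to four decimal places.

q_1 = a_1/‖a_1‖ = (3, -1, 2)/3.7417 = (0.8018, -0.2673, 0.5345).
r_{12} = q_1·a_2 = -0.2673.
u_2 = a_2 + 0.2673·q_1 = (-0.7857, 1.9286, 2.1429).
‖u_2‖ = 2.9881, so q_2 = (-0.2630, 0.6454, 0.7171).

Q = [[0.8018, -0.2630], [-0.2673, 0.6454], [0.5345, 0.7171]], R = [[3.7417, -0.2673], [0.0000, 2.9881]]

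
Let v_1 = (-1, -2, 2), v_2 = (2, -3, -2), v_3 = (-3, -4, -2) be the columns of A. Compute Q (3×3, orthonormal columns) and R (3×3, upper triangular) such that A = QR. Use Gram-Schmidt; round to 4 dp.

v_1 = (-1, -2, 2); ‖v_1‖ = 3.0000, so q_1 = (-0.3333, -0.6667, 0.6667).
q_1·v_2 = (-0.3333)·2 + (-0.6667)·(-3) + 0.6667·(-2) = 0.0000.
u_2 = v_2 + 0.0000·q_1 = (2.0000, -3.0000, -2.0000).
‖u_2‖ = 4.1231, so q_2 = (0.4851, -0.7276, -0.4851).
q_1·v_3 = (-0.3333)·(-3) + (-0.6667)·(-4) + 0.6667·(-2) = 2.3333; q_2·v_3 = 0.4851·(-3) + (-0.7276)·(-4) + (-0.4851)·(-2) = 2.4254.
u_3 = v_3 − 2.3333·q_1 − 2.4254·q_2 = (-3.3987, -0.6797, -2.3791).
‖u_3‖ = 4.2040, so q_3 = (-0.8085, -0.1617, -0.5659).

Q = [[-0.3333, 0.4851, -0.8085], [-0.6667, -0.7276, -0.1617], [0.6667, -0.4851, -0.5659]], R = [[3.0000, 0.0000, 2.3333], [0.0000, 4.1231, 2.4254], [0.0000, 0.0000, 4.2040]]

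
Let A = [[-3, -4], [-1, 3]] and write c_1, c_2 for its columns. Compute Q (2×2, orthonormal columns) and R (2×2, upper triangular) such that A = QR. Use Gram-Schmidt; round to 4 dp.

Q = [[-0.9487, -0.3162], [-0.3162, 0.9487]], R = [[3.1623, 2.8460], [0.0000, 4.1110]]

c_1 = (-3, -1); ‖c_1‖ = 3.1623, so e_1 = (-0.9487, -0.3162).
e_1·c_2 = (-0.9487)·(-4) + (-0.3162)·3 = 2.8460.
u_2 = c_2 − 2.8460·e_1 = (-1.3000, 3.9000).
‖u_2‖ = 4.1110, so e_2 = (-0.3162, 0.9487).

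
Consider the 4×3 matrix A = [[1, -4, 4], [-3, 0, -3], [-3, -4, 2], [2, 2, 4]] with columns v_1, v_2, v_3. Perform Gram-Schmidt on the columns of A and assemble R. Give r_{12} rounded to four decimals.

v_1 = (1, -3, -3, 2); ‖v_1‖ = 4.7958, so q_1 = (0.2085, -0.6255, -0.6255, 0.4170).
r_{12} = q_1·v_2 = 2.5022.

r_{12} = 2.5022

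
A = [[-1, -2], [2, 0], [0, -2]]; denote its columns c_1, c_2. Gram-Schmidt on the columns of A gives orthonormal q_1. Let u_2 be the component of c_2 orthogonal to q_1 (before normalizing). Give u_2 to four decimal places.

u_2 = (-1.6000, -0.8000, -2.0000)

q_1 = c_1/‖c_1‖ = (-1, 2, 0)/2.2361 = (-0.4472, 0.8944, 0.0000).
r_{12} = q_1·c_2 = 0.8944.
u_2 = c_2 − 0.8944·q_1 = (-1.6000, -0.8000, -2.0000).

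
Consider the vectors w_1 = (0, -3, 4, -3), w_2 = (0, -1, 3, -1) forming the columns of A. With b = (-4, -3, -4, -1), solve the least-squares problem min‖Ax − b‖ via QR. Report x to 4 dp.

x = (2.0000, -4.0000)

w_1 = (0, -3, 4, -3); ‖w_1‖ = 5.8310, so q_1 = (0.0000, -0.5145, 0.6860, -0.5145).
q_1·w_2 = 0.0000·0 + (-0.5145)·(-1) + 0.6860·3 + (-0.5145)·(-1) = 3.0870.
u_2 = w_2 − 3.0870·q_1 = (0.0000, 0.5882, 0.8824, 0.5882).
‖u_2‖ = 1.2127, so q_2 = (0.0000, 0.4851, 0.7276, 0.4851).
Qᵀb = (-0.6860, -4.8507).
Back-substitute: x_2 = -4.8507/1.2127 = -4.0000.
x_1 = (-0.6860 − 3.0870·(-4.0000))/5.8310 = 2.0000.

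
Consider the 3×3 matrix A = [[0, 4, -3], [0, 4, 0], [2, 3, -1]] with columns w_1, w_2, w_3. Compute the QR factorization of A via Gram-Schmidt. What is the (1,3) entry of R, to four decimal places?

r_{13} = -1.0000

w_1 = (0, 0, 2); ‖w_1‖ = 2.0000, so q_1 = (0.0000, 0.0000, 1.0000).
r_{13} = q_1·w_3 = -1.0000.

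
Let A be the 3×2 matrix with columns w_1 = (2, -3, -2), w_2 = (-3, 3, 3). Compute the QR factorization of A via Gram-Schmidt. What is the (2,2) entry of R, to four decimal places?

r_{22} = 1.0290

w_1 = (2, -3, -2); ‖w_1‖ = 4.1231, so q_1 = (0.4851, -0.7276, -0.4851).
q_1·w_2 = 0.4851·(-3) + (-0.7276)·3 + (-0.4851)·3 = -5.0932.
u_2 = w_2 + 5.0932·q_1 = (-0.5294, -0.7059, 0.5294).
r_{22} = ‖u_2‖ = 1.0290.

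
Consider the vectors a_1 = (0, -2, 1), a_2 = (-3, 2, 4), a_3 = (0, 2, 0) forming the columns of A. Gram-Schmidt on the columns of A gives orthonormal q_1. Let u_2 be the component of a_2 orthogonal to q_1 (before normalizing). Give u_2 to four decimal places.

q_1 = a_1/‖a_1‖ = (0, -2, 1)/2.2361 = (0.0000, -0.8944, 0.4472).
r_{12} = q_1·a_2 = 0.0000.
u_2 = a_2 + 0.0000·q_1 = (-3.0000, 2.0000, 4.0000).

u_2 = (-3.0000, 2.0000, 4.0000)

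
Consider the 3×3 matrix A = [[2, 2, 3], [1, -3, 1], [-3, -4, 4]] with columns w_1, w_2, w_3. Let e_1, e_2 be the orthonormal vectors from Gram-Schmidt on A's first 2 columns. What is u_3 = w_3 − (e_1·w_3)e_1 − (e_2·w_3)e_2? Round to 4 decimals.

u_3 = (3.7848, -0.5823, 2.3291)

e_1 = w_1/‖w_1‖ = (2, 1, -3)/3.7417 = (0.5345, 0.2673, -0.8018).
r_{12} = e_1·w_2 = 3.4744.
u_2 = w_2 − 3.4744·e_1 = (0.1429, -3.9286, -1.2143).
‖u_2‖ = 4.1144, so e_2 = (0.0347, -0.9548, -0.2951).
r_{13} = e_1·w_3 = -1.3363; r_{23} = e_2·w_3 = -2.0312.
u_3 = w_3 + 1.3363·e_1 + 2.0312·e_2 = (3.7848, -0.5823, 2.3291).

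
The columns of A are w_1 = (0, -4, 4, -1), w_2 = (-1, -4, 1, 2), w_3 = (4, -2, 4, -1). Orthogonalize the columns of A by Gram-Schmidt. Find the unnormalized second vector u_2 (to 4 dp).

u_2 = (-1.0000, -1.8182, -1.1818, 2.5455)

w_1 = (0, -4, 4, -1); ‖w_1‖ = 5.7446, so e_1 = (0.0000, -0.6963, 0.6963, -0.1741).
e_1·w_2 = 0.0000·(-1) + (-0.6963)·(-4) + 0.6963·1 + (-0.1741)·2 = 3.1334.
u_2 = w_2 − 3.1334·e_1 = (-1.0000, -1.8182, -1.1818, 2.5455).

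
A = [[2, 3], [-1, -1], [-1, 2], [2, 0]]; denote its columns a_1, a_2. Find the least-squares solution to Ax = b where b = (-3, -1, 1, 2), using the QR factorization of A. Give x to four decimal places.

e_1 = a_1/‖a_1‖ = (2, -1, -1, 2)/3.1623 = (0.6325, -0.3162, -0.3162, 0.6325).
r_{12} = e_1·a_2 = 1.5811.
u_2 = a_2 − 1.5811·e_1 = (2.0000, -0.5000, 2.5000, -1.0000).
‖u_2‖ = 3.3912, so e_2 = (0.5898, -0.1474, 0.7372, -0.2949).
Qᵀb = (-0.6325, -1.4744).
Back-substitute: x_2 = -1.4744/3.3912 = -0.4348.
x_1 = (-0.6325 − 1.5811·(-0.4348))/3.1623 = 0.0174.

x = (0.0174, -0.4348)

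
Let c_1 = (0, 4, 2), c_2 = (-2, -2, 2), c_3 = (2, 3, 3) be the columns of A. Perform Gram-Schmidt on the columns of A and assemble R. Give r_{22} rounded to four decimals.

r_{22} = 3.3466

c_1 = (0, 4, 2); ‖c_1‖ = 4.4721, so q_1 = (0.0000, 0.8944, 0.4472).
q_1·c_2 = 0.0000·(-2) + 0.8944·(-2) + 0.4472·2 = -0.8944.
u_2 = c_2 + 0.8944·q_1 = (-2.0000, -1.2000, 2.4000).
r_{22} = ‖u_2‖ = 3.3466.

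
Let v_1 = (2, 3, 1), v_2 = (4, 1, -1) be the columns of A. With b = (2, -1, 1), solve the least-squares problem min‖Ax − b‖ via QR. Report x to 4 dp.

q_1 = v_1/‖v_1‖ = (2, 3, 1)/3.7417 = (0.5345, 0.8018, 0.2673).
r_{12} = q_1·v_2 = 2.6726.
u_2 = v_2 − 2.6726·q_1 = (2.5714, -1.1429, -1.7143).
‖u_2‖ = 3.2950, so q_2 = (0.7804, -0.3468, -0.5203).
Qᵀb = (0.5345, 1.3874).
Back-substitute: x_2 = 1.3874/3.2950 = 0.4211.
x_1 = (0.5345 − 2.6726·0.4211)/3.7417 = -0.1579.

x = (-0.1579, 0.4211)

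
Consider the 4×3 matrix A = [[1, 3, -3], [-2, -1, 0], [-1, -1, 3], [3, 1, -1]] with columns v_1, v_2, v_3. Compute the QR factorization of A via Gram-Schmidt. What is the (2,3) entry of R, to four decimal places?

v_1 = (1, -2, -1, 3); ‖v_1‖ = 3.8730, so e_1 = (0.2582, -0.5164, -0.2582, 0.7746).
e_1·v_2 = 0.2582·3 + (-0.5164)·(-1) + (-0.2582)·(-1) + 0.7746·1 = 2.3238.
u_2 = v_2 − 2.3238·e_1 = (2.4000, 0.2000, -0.4000, -0.8000).
‖u_2‖ = 2.5690, so e_2 = (0.9342, 0.0778, -0.1557, -0.3114).
r_{23} = e_2·v_3 = -2.9583.

r_{23} = -2.9583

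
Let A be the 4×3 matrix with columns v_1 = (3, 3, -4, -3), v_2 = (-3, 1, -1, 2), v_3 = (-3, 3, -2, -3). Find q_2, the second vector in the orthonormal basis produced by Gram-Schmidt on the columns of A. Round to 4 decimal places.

v_1 = (3, 3, -4, -3); ‖v_1‖ = 6.5574, so q_1 = (0.4575, 0.4575, -0.6100, -0.4575).
q_1·v_2 = 0.4575·(-3) + 0.4575·1 + (-0.6100)·(-1) + (-0.4575)·2 = -1.2200.
u_2 = v_2 + 1.2200·q_1 = (-2.4419, 1.5581, -1.7442, 1.4419).
‖u_2‖ = 3.6758, so q_2 = (-0.6643, 0.4239, -0.4745, 0.3923).

q_2 = (-0.6643, 0.4239, -0.4745, 0.3923)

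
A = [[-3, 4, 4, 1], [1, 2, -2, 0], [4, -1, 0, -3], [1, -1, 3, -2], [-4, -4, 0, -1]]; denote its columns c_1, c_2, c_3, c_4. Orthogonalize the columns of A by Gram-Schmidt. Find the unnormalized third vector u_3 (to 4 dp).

u_3 = (2.2407, -2.2260, 1.2897, 3.5052, -0.0710)

c_1 = (-3, 1, 4, 1, -4); ‖c_1‖ = 6.5574, so e_1 = (-0.4575, 0.1525, 0.6100, 0.1525, -0.6100).
e_1·c_2 = (-0.4575)·4 + 0.1525·2 + 0.6100·(-1) + 0.1525·(-1) + (-0.6100)·(-4) = 0.1525.
u_2 = c_2 − 0.1525·e_1 = (4.0698, 1.9767, -1.0930, -1.0233, -3.9070).
‖u_2‖ = 6.1625, so e_2 = (0.6604, 0.3208, -0.1774, -0.1660, -0.6340).
e_1·c_3 = (-0.4575)·4 + 0.1525·(-2) + 0.6100·0 + 0.1525·3 + (-0.6100)·0 = -1.6775; e_2·c_3 = 0.6604·4 + 0.3208·(-2) + (-0.1774)·0 + (-0.1660)·3 + (-0.6340)·0 = 1.5020.
u_3 = c_3 + 1.6775·e_1 − 1.5020·e_2 = (2.2407, -2.2260, 1.2897, 3.5052, -0.0710).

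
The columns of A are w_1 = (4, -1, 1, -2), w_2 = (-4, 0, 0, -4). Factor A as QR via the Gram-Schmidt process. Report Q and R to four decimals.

q_1 = w_1/‖w_1‖ = (4, -1, 1, -2)/4.6904 = (0.8528, -0.2132, 0.2132, -0.4264).
r_{12} = q_1·w_2 = -1.7056.
u_2 = w_2 + 1.7056·q_1 = (-2.5455, -0.3636, 0.3636, -4.7273).
‖u_2‖ = 5.3936, so q_2 = (-0.4719, -0.0674, 0.0674, -0.8765).

Q = [[0.8528, -0.4719], [-0.2132, -0.0674], [0.2132, 0.0674], [-0.4264, -0.8765]], R = [[4.6904, -1.7056], [0.0000, 5.3936]]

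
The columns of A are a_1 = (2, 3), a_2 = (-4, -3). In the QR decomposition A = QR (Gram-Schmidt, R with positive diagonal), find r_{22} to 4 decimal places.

a_1 = (2, 3); ‖a_1‖ = 3.6056, so e_1 = (0.5547, 0.8321).
e_1·a_2 = 0.5547·(-4) + 0.8321·(-3) = -4.7150.
u_2 = a_2 + 4.7150·e_1 = (-1.3846, 0.9231).
r_{22} = ‖u_2‖ = 1.6641.

r_{22} = 1.6641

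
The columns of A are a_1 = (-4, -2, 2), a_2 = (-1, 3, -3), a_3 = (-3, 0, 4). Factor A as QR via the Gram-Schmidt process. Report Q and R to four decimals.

Q = [[-0.8165, -0.5774, 0.0000], [-0.4082, 0.5774, 0.7071], [0.4082, -0.5774, 0.7071]], R = [[4.8990, -1.6330, 4.0825], [0.0000, 4.0415, -0.5774], [0.0000, 0.0000, 2.8284]]

q_1 = a_1/‖a_1‖ = (-4, -2, 2)/4.8990 = (-0.8165, -0.4082, 0.4082).
r_{12} = q_1·a_2 = -1.6330.
u_2 = a_2 + 1.6330·q_1 = (-2.3333, 2.3333, -2.3333).
‖u_2‖ = 4.0415, so q_2 = (-0.5774, 0.5774, -0.5774).
r_{13} = q_1·a_3 = 4.0825; r_{23} = q_2·a_3 = -0.5774.
u_3 = a_3 − 4.0825·q_1 + 0.5774·q_2 = (0.0000, 2.0000, 2.0000).
‖u_3‖ = 2.8284, so q_3 = (0.0000, 0.7071, 0.7071).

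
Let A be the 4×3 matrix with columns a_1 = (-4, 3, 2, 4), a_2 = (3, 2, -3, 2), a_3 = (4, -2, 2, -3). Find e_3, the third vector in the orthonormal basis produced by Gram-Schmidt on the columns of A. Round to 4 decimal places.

e_1 = a_1/‖a_1‖ = (-4, 3, 2, 4)/6.7082 = (-0.5963, 0.4472, 0.2981, 0.5963).
r_{12} = e_1·a_2 = -0.5963.
u_2 = a_2 + 0.5963·e_1 = (2.6444, 2.2667, -2.8222, 2.3556).
‖u_2‖ = 5.0640, so e_2 = (0.5222, 0.4476, -0.5573, 0.4652).
r_{13} = e_1·a_3 = -4.4721; r_{23} = e_2·a_3 = -1.3165.
u_3 = a_3 + 4.4721·e_1 + 1.3165·e_2 = (2.0208, 0.5893, 2.5997, 0.2790).
‖u_3‖ = 3.3566, so e_3 = (0.6020, 0.1756, 0.7745, 0.0831).

e_3 = (0.6020, 0.1756, 0.7745, 0.0831)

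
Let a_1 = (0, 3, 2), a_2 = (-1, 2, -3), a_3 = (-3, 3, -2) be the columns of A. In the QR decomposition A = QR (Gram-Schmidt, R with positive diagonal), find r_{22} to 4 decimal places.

a_1 = (0, 3, 2); ‖a_1‖ = 3.6056, so q_1 = (0.0000, 0.8321, 0.5547).
q_1·a_2 = 0.0000·(-1) + 0.8321·2 + 0.5547·(-3) = 0.0000.
u_2 = a_2 + 0.0000·q_1 = (-1.0000, 2.0000, -3.0000).
r_{22} = ‖u_2‖ = 3.7417.

r_{22} = 3.7417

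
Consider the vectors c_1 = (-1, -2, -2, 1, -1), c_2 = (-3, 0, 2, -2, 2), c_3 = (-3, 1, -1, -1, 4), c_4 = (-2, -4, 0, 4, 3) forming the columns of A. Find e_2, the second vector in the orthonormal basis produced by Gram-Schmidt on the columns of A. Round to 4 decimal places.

e_2 = (-0.7983, -0.2101, 0.2521, -0.3571, 0.3571)

e_1 = c_1/‖c_1‖ = (-1, -2, -2, 1, -1)/3.3166 = (-0.3015, -0.6030, -0.6030, 0.3015, -0.3015).
r_{12} = e_1·c_2 = -1.5076.
u_2 = c_2 + 1.5076·e_1 = (-3.4545, -0.9091, 1.0909, -1.5455, 1.5455).
‖u_2‖ = 4.3275, so e_2 = (-0.7983, -0.2101, 0.2521, -0.3571, 0.3571).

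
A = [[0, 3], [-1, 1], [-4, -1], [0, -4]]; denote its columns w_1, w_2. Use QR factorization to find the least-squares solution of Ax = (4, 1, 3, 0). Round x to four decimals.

x = (-0.8467, 0.4644)

q_1 = w_1/‖w_1‖ = (0, -1, -4, 0)/4.1231 = (0.0000, -0.2425, -0.9701, 0.0000).
r_{12} = q_1·w_2 = 0.7276.
u_2 = w_2 − 0.7276·q_1 = (3.0000, 1.1765, -0.2941, -4.0000).
‖u_2‖ = 5.1450, so q_2 = (0.5831, 0.2287, -0.0572, -0.7775).
Qᵀb = (-3.1530, 2.3895).
Back-substitute: x_2 = 2.3895/5.1450 = 0.4644.
x_1 = (-3.1530 − 0.7276·0.4644)/4.1231 = -0.8467.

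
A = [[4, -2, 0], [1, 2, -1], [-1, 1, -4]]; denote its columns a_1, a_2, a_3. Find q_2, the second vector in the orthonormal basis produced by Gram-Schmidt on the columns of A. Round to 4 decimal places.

a_1 = (4, 1, -1); ‖a_1‖ = 4.2426, so q_1 = (0.9428, 0.2357, -0.2357).
q_1·a_2 = 0.9428·(-2) + 0.2357·2 + (-0.2357)·1 = -1.6499.
u_2 = a_2 + 1.6499·q_1 = (-0.4444, 2.3889, 0.6111).
‖u_2‖ = 2.5055, so q_2 = (-0.1774, 0.9534, 0.2439).

q_2 = (-0.1774, 0.9534, 0.2439)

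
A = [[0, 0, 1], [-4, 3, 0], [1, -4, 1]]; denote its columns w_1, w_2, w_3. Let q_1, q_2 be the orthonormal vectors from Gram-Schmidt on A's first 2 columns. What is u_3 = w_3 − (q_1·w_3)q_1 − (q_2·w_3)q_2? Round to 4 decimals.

u_3 = (1.0000, 0.0000, 0.0000)

w_1 = (0, -4, 1); ‖w_1‖ = 4.1231, so q_1 = (0.0000, -0.9701, 0.2425).
q_1·w_2 = 0.0000·0 + (-0.9701)·3 + 0.2425·(-4) = -3.8806.
u_2 = w_2 + 3.8806·q_1 = (0.0000, -0.7647, -3.0588).
‖u_2‖ = 3.1530, so q_2 = (0.0000, -0.2425, -0.9701).
q_1·w_3 = 0.0000·1 + (-0.9701)·0 + 0.2425·1 = 0.2425; q_2·w_3 = 0.0000·1 + (-0.2425)·0 + (-0.9701)·1 = -0.9701.
u_3 = w_3 − 0.2425·q_1 + 0.9701·q_2 = (1.0000, 0.0000, 0.0000).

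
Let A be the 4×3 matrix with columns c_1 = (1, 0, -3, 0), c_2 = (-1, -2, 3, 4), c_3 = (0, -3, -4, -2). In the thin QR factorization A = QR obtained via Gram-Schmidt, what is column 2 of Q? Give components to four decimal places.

q_1 = c_1/‖c_1‖ = (1, 0, -3, 0)/3.1623 = (0.3162, 0.0000, -0.9487, 0.0000).
r_{12} = q_1·c_2 = -3.1623.
u_2 = c_2 + 3.1623·q_1 = (0.0000, -2.0000, 0.0000, 4.0000).
‖u_2‖ = 4.4721, so q_2 = (0.0000, -0.4472, 0.0000, 0.8944).

q_2 = (0.0000, -0.4472, 0.0000, 0.8944)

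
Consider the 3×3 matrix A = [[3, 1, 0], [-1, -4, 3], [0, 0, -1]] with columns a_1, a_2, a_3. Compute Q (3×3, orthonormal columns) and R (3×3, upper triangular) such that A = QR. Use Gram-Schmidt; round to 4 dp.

a_1 = (3, -1, 0); ‖a_1‖ = 3.1623, so e_1 = (0.9487, -0.3162, 0.0000).
e_1·a_2 = 0.9487·1 + (-0.3162)·(-4) + 0.0000·0 = 2.2136.
u_2 = a_2 − 2.2136·e_1 = (-1.1000, -3.3000, 0.0000).
‖u_2‖ = 3.4785, so e_2 = (-0.3162, -0.9487, 0.0000).
e_1·a_3 = 0.9487·0 + (-0.3162)·3 + 0.0000·(-1) = -0.9487; e_2·a_3 = (-0.3162)·0 + (-0.9487)·3 + 0.0000·(-1) = -2.8460.
u_3 = a_3 + 0.9487·e_1 + 2.8460·e_2 = (0.0000, 0.0000, -1.0000).
‖u_3‖ = 1.0000, so e_3 = (0.0000, 0.0000, -1.0000).

Q = [[0.9487, -0.3162, 0.0000], [-0.3162, -0.9487, 0.0000], [0.0000, 0.0000, -1.0000]], R = [[3.1623, 2.2136, -0.9487], [0.0000, 3.4785, -2.8460], [0.0000, 0.0000, 1.0000]]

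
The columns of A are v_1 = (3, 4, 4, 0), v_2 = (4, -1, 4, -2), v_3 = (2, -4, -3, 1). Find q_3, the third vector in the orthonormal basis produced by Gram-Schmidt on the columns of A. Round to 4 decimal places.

v_1 = (3, 4, 4, 0); ‖v_1‖ = 6.4031, so q_1 = (0.4685, 0.6247, 0.6247, 0.0000).
q_1·v_2 = 0.4685·4 + 0.6247·(-1) + 0.6247·4 + 0.0000·(-2) = 3.7482.
u_2 = v_2 − 3.7482·q_1 = (2.2439, -3.3415, 1.6585, -2.0000).
‖u_2‖ = 4.7907, so q_2 = (0.4684, -0.6975, 0.3462, -0.4175).
q_1·v_3 = 0.4685·2 + 0.6247·(-4) + 0.6247·(-3) + 0.0000·1 = -3.4358; q_2·v_3 = 0.4684·2 + (-0.6975)·(-4) + 0.3462·(-3) + (-0.4175)·1 = 2.2706.
u_3 = v_3 + 3.4358·q_1 − 2.2706·q_2 = (2.5462, -0.2699, -1.6397, 1.9479).
‖u_3‖ = 3.6110, so q_3 = (0.7051, -0.0748, -0.4541, 0.5394).

q_3 = (0.7051, -0.0748, -0.4541, 0.5394)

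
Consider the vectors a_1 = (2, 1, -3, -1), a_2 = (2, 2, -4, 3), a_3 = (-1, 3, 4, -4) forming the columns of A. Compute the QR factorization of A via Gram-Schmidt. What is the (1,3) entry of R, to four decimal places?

r_{13} = -1.8074

a_1 = (2, 1, -3, -1); ‖a_1‖ = 3.8730, so q_1 = (0.5164, 0.2582, -0.7746, -0.2582).
r_{13} = q_1·a_3 = -1.8074.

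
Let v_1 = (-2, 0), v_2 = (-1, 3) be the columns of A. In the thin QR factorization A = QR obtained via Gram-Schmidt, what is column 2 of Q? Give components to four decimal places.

v_1 = (-2, 0); ‖v_1‖ = 2.0000, so e_1 = (-1.0000, 0.0000).
e_1·v_2 = (-1.0000)·(-1) + 0.0000·3 = 1.0000.
u_2 = v_2 − 1.0000·e_1 = (0.0000, 3.0000).
‖u_2‖ = 3.0000, so e_2 = (0.0000, 1.0000).

e_2 = (0.0000, 1.0000)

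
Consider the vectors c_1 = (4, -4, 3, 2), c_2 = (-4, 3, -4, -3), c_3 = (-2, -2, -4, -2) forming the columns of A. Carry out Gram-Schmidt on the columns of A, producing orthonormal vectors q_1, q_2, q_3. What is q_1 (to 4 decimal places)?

q_1 = (0.5963, -0.5963, 0.4472, 0.2981)

c_1 = (4, -4, 3, 2); ‖c_1‖ = 6.7082, so q_1 = (0.5963, -0.5963, 0.4472, 0.2981).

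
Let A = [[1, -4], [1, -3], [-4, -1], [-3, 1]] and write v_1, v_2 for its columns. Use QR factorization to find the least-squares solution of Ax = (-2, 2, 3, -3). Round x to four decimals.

x = (-0.1515, -0.1818)

q_1 = v_1/‖v_1‖ = (1, 1, -4, -3)/5.1962 = (0.1925, 0.1925, -0.7698, -0.5774).
r_{12} = q_1·v_2 = -1.1547.
u_2 = v_2 + 1.1547·q_1 = (-3.7778, -2.7778, -1.8889, 0.3333).
‖u_2‖ = 5.0662, so q_2 = (-0.7457, -0.5483, -0.3728, 0.0658).
Qᵀb = (-0.5774, -0.9211).
Back-substitute: x_2 = -0.9211/5.0662 = -0.1818.
x_1 = (-0.5774 + 1.1547·(-0.1818))/5.1962 = -0.1515.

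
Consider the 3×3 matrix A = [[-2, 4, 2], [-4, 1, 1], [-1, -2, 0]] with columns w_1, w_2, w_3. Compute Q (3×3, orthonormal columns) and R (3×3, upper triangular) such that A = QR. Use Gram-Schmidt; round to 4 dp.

Q = [[-0.4364, 0.7563, 0.4874], [-0.8729, -0.2245, -0.4332], [-0.2182, -0.6145, 0.7581]], R = [[4.5826, -2.1822, -1.7457], [0.0000, 4.0297, 1.2881], [0.0000, 0.0000, 0.5415]]

e_1 = w_1/‖w_1‖ = (-2, -4, -1)/4.5826 = (-0.4364, -0.8729, -0.2182).
r_{12} = e_1·w_2 = -2.1822.
u_2 = w_2 + 2.1822·e_1 = (3.0476, -0.9048, -2.4762).
‖u_2‖ = 4.0297, so e_2 = (0.7563, -0.2245, -0.6145).
r_{13} = e_1·w_3 = -1.7457; r_{23} = e_2·w_3 = 1.2881.
u_3 = w_3 + 1.7457·e_1 − 1.2881·e_2 = (0.2639, -0.2346, 0.4106).
‖u_3‖ = 0.5415, so e_3 = (0.4874, -0.4332, 0.7581).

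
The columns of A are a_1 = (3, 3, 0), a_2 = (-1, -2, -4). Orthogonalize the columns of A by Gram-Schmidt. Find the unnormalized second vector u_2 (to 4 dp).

u_2 = (0.5000, -0.5000, -4.0000)

a_1 = (3, 3, 0); ‖a_1‖ = 4.2426, so e_1 = (0.7071, 0.7071, 0.0000).
e_1·a_2 = 0.7071·(-1) + 0.7071·(-2) + 0.0000·(-4) = -2.1213.
u_2 = a_2 + 2.1213·e_1 = (0.5000, -0.5000, -4.0000).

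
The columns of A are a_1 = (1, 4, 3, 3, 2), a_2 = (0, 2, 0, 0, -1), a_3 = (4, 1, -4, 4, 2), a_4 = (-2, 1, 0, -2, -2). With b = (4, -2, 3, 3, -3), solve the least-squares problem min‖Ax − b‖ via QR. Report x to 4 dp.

e_1 = a_1/‖a_1‖ = (1, 4, 3, 3, 2)/6.2450 = (0.1601, 0.6405, 0.4804, 0.4804, 0.3203).
r_{12} = e_1·a_2 = 0.9608.
u_2 = a_2 − 0.9608·e_1 = (-0.1538, 1.3846, -0.4615, -0.4615, -1.3077).
‖u_2‖ = 2.0191, so e_2 = (-0.0762, 0.6857, -0.2286, -0.2286, -0.6476).
r_{13} = e_1·a_3 = 1.9215; r_{23} = e_2·a_3 = -0.9143.
u_3 = a_3 − 1.9215·e_1 + 0.9143·e_2 = (3.6226, 0.3962, -5.1321, 2.8679, 0.7925).
‖u_3‖ = 6.9622, so e_3 = (0.5203, 0.0569, -0.7371, 0.4119, 0.1138).
r_{14} = e_1·a_4 = -1.2810; r_{24} = e_2·a_4 = 2.5906; r_{34} = e_3·a_4 = -2.0353.
u_4 = a_4 + 1.2810·e_1 − 2.5906·e_2 + 2.0353·e_3 = (-0.5385, 0.1599, -0.2927, 0.0459, 0.3197).
‖u_4‖ = 0.7110, so e_4 = (-0.7573, 0.2248, -0.4117, 0.0646, 0.4497).
Qᵀb = (1.2810, -1.1048, 0.6504, -5.8694).
Back-substitute: x_4 = -5.8694/0.7110 = -8.2551.
x_3 = (0.6504 + 2.0353·(-8.2551))/6.9622 = -2.3198.
x_2 = (-1.1048 + 0.9143·(-2.3198) − 2.5906·(-8.2551))/2.0191 = 8.9938.
x_1 = (1.2810 − 0.9608·8.9938 − 1.9215·(-2.3198) + 1.2810·(-8.2551))/6.2450 = -2.1581.

x = (-2.1581, 8.9938, -2.3198, -8.2551)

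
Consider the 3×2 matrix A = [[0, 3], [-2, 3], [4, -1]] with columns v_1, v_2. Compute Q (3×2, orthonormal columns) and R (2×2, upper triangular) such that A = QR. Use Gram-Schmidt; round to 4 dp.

v_1 = (0, -2, 4); ‖v_1‖ = 4.4721, so q_1 = (0.0000, -0.4472, 0.8944).
q_1·v_2 = 0.0000·3 + (-0.4472)·3 + 0.8944·(-1) = -2.2361.
u_2 = v_2 + 2.2361·q_1 = (3.0000, 2.0000, 1.0000).
‖u_2‖ = 3.7417, so q_2 = (0.8018, 0.5345, 0.2673).

Q = [[0.0000, 0.8018], [-0.4472, 0.5345], [0.8944, 0.2673]], R = [[4.4721, -2.2361], [0.0000, 3.7417]]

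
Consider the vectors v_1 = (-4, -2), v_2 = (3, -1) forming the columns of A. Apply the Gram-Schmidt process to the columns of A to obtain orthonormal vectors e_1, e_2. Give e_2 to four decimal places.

e_2 = (0.4472, -0.8944)

v_1 = (-4, -2); ‖v_1‖ = 4.4721, so e_1 = (-0.8944, -0.4472).
e_1·v_2 = (-0.8944)·3 + (-0.4472)·(-1) = -2.2361.
u_2 = v_2 + 2.2361·e_1 = (1.0000, -2.0000).
‖u_2‖ = 2.2361, so e_2 = (0.4472, -0.8944).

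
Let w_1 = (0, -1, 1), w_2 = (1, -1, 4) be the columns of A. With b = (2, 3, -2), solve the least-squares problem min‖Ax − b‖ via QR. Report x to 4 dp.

x = (-4.0909, 0.6364)

w_1 = (0, -1, 1); ‖w_1‖ = 1.4142, so q_1 = (0.0000, -0.7071, 0.7071).
q_1·w_2 = 0.0000·1 + (-0.7071)·(-1) + 0.7071·4 = 3.5355.
u_2 = w_2 − 3.5355·q_1 = (1.0000, 1.5000, 1.5000).
‖u_2‖ = 2.3452, so q_2 = (0.4264, 0.6396, 0.6396).
Qᵀb = (-3.5355, 1.4924).
Back-substitute: x_2 = 1.4924/2.3452 = 0.6364.
x_1 = (-3.5355 − 3.5355·0.6364)/1.4142 = -4.0909.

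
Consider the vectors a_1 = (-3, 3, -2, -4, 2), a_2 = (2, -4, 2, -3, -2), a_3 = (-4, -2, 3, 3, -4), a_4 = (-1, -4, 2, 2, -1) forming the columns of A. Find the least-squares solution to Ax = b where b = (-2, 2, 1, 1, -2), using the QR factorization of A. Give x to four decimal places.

a_1 = (-3, 3, -2, -4, 2); ‖a_1‖ = 6.4807, so e_1 = (-0.4629, 0.4629, -0.3086, -0.6172, 0.3086).
e_1·a_2 = (-0.4629)·2 + 0.4629·(-4) + (-0.3086)·2 + (-0.6172)·(-3) + 0.3086·(-2) = -2.1602.
u_2 = a_2 + 2.1602·e_1 = (1.0000, -3.0000, 1.3333, -4.3333, -1.3333).
‖u_2‖ = 5.6862, so e_2 = (0.1759, -0.5276, 0.2345, -0.7621, -0.2345).
e_1·a_3 = (-0.4629)·(-4) + 0.4629·(-2) + (-0.3086)·3 + (-0.6172)·3 + 0.3086·(-4) = -3.0861; e_2·a_3 = 0.1759·(-4) + (-0.5276)·(-2) + 0.2345·3 + (-0.7621)·3 + (-0.2345)·(-4) = -0.2931.
u_3 = a_3 + 3.0861·e_1 + 0.2931·e_2 = (-5.3770, -0.7261, 2.1163, 0.8719, -3.1163).
‖u_3‖ = 6.6626, so e_3 = (-0.8070, -0.1090, 0.3176, 0.1309, -0.4677).
e_1·a_4 = (-0.4629)·(-1) + 0.4629·(-4) + (-0.3086)·2 + (-0.6172)·2 + 0.3086·(-1) = -3.5490; e_2·a_4 = 0.1759·(-1) + (-0.5276)·(-4) + 0.2345·2 + (-0.7621)·2 + (-0.2345)·(-1) = 1.1138; e_3·a_4 = (-0.8070)·(-1) + (-0.1090)·(-4) + 0.3176·2 + 0.1309·2 + (-0.4677)·(-1) = 2.6077.
u_4 = a_4 + 3.5490·e_1 − 1.1138·e_2 − 2.6077·e_3 = (-0.7342, -1.4853, -0.1847, 0.3171, 1.5761).
‖u_4‖ = 2.3161, so e_4 = (-0.3170, -0.6413, -0.0798, 0.1369, 0.6805).
Qᵀb = (0.3086, -1.4655, 2.7801, -1.9525).
Back-substitute: x_4 = -1.9525/2.3161 = -0.8430.
x_3 = (2.7801 − 2.6077·(-0.8430))/6.6626 = 0.7472.
x_2 = (-1.4655 + 0.2931·0.7472 − 1.1138·(-0.8430))/5.6862 = -0.0541.
x_1 = (0.3086 + 2.1602·(-0.0541) + 3.0861·0.7472 + 3.5490·(-0.8430))/6.4807 = -0.0762.

x = (-0.0762, -0.0541, 0.7472, -0.8430)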